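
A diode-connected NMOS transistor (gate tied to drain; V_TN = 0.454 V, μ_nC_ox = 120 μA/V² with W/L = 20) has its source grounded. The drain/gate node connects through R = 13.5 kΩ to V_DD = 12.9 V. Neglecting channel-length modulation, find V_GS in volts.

With gate tied to drain, V_GS = V_DS ≥ V_GS − V_TN, so the device is in saturation.
k_n = μ_nC_ox · (W/L) = 2.4 mA/V².
KCL at the drain: ½ k_n (V_GS − V_TN)² = (V_DD − V_GS)/R.
Let x = V_GS − 0.454. Then 16.2 x² + x − 12.45 = 0, giving x = 0.846 V (positive root), so V_GS = 1.3 V.
I_D = (V_DD − V_GS)/R = (12.9 − 1.3) / 13.5 = 0.859 mA.

V_GS = 1.30 V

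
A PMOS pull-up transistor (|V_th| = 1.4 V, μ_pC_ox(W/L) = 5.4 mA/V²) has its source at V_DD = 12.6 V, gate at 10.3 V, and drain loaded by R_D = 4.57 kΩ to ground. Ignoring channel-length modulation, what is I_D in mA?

V_SG = V_DD − V_G = 12.6 − 10.3 = 2.3 V, so V_ov = 2.3 − 1.4 = 0.9 V.
Assume saturation: I_D = ½ k_p V_ov² = 0.5 × 5.4 × 0.9² = 2.19 mA, giving V_SD = V_DD − I_D R_D = 12.6 − 2.19 × 4.57 = 2.61 V.
V_SD = 2.61 V ≥ V_ov = 0.9 V, confirming saturation.

I_D = 2.19 mA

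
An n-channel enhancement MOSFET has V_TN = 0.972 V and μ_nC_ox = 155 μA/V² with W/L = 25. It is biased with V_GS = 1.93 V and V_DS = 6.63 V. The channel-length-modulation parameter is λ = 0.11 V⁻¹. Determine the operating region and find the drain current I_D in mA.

k_n = μ_nC_ox · (W/L) = 3.875 mA/V².
V_ov = V_GS − V_TN = 1.93 − 0.972 = 0.958 V.
Since V_DS = 6.63 V ≥ V_ov = 0.958 V, the device is in saturation.
I_D = ½ k_n V_ov² (1 + λ V_DS) = 0.5 × 3.875 × 0.958² × (1 + 0.11 × 6.63) = 3.07 mA.

Saturation; I_D = 3.07 mA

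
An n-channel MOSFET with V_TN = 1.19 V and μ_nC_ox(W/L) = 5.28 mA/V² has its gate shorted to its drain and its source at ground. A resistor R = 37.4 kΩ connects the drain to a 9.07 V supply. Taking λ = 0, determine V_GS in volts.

V_GS = 1.47 V

With gate tied to drain, V_GS = V_DS ≥ V_GS − V_TN, so the device is in saturation.
KCL at the drain: ½ k_n (V_GS − V_TN)² = (V_DD − V_GS)/R.
Let x = V_GS − 1.19. Then 98.7 x² + x − 7.88 = 0, giving x = 0.277 V (positive root), so V_GS = 1.47 V.
I_D = (V_DD − V_GS)/R = (9.07 − 1.47) / 37.4 = 0.203 mA.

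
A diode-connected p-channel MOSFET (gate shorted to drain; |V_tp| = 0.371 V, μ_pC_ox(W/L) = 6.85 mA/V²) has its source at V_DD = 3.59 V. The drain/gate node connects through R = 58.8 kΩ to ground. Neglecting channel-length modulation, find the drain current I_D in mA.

I_D = 0.0526 mA

With gate tied to drain, V_SG = V_SD ≥ V_SG − |V_tp|, so the device is in saturation.
KCL at the drain: ½ k_p (V_SG − |V_tp|)² = (V_DD − V_SG)/R.
Let x = V_SG − 0.371. Then 201 x² + x − 3.219 = 0, giving x = 0.124 V (positive root), so V_SG = 0.495 V.
I_D = (V_DD − V_SG)/R = (3.59 − 0.495) / 58.8 = 0.0526 mA.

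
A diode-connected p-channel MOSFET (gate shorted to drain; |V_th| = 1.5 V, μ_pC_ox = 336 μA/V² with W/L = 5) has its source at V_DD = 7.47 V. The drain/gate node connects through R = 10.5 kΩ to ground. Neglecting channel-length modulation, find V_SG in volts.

V_SG = 2.27 V

With gate tied to drain, V_SG = V_SD ≥ V_SG − |V_th|, so the device is in saturation.
k_p = μ_pC_ox · (W/L) = 1.68 mA/V².
KCL at the drain: ½ k_p (V_SG − |V_th|)² = (V_DD − V_SG)/R.
Let x = V_SG − 1.5. Then 8.82 x² + x − 5.97 = 0, giving x = 0.768 V (positive root), so V_SG = 2.27 V.
I_D = (V_DD − V_SG)/R = (7.47 − 2.27) / 10.5 = 0.495 mA.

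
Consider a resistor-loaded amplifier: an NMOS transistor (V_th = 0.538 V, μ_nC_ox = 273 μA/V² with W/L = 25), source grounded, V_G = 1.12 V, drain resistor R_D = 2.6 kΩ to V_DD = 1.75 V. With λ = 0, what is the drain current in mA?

I_D = 0.604 mA

V_GS = V_G = 1.12 V, so V_ov = 1.12 − 0.538 = 0.582 V.
k_n = μ_nC_ox · (W/L) = 6.825 mA/V².
Assume saturation: I_D = ½ k_n V_ov² = 0.5 × 6.825 × 0.582² = 1.16 mA, giving V_DS = V_DD − I_D R_D = 1.75 − 1.16 × 2.6 = -1.26 V.
But -1.26 V < V_ov = 0.582 V, so the device is actually in triode.
In triode I_D = k_n[V_ov V_DS − ½ V_DS²] and I_D = (V_DD − V_DS)/R_D. Equating: 8.87 V_DS² − 11.33 V_DS + 1.75 = 0, giving V_DS = 0.18 V (the root below V_ov).
I_D = (1.75 − 0.18) / 2.6 = 0.604 mA.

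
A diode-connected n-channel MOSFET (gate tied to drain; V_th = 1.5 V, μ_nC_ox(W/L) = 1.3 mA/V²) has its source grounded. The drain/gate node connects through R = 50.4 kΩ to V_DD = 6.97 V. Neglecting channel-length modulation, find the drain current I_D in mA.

I_D = 0.101 mA

With gate tied to drain, V_GS = V_DS ≥ V_GS − V_th, so the device is in saturation.
KCL at the drain: ½ k_n (V_GS − V_th)² = (V_DD − V_GS)/R.
Let x = V_GS − 1.5. Then 32.8 x² + x − 5.47 = 0, giving x = 0.394 V (positive root), so V_GS = 1.89 V.
I_D = (V_DD − V_GS)/R = (6.97 − 1.89) / 50.4 = 0.101 mA.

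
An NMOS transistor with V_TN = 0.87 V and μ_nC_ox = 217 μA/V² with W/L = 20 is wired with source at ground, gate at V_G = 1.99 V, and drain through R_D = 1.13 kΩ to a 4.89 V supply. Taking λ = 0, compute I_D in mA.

V_GS = V_G = 1.99 V, so V_ov = 1.99 − 0.87 = 1.12 V.
k_n = μ_nC_ox · (W/L) = 4.34 mA/V².
Assume saturation: I_D = ½ k_n V_ov² = 0.5 × 4.34 × 1.12² = 2.72 mA, giving V_DS = V_DD − I_D R_D = 4.89 − 2.72 × 1.13 = 1.81 V.
V_DS = 1.81 V ≥ V_ov = 1.12 V, confirming saturation.

I_D = 2.72 mA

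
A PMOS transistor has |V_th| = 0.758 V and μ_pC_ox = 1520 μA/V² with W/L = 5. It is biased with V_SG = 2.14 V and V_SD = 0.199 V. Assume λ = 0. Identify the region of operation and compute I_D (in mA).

k_p = μ_pC_ox · (W/L) = 7.6 mA/V².
V_ov = V_SG − |V_th| = 2.14 − 0.758 = 1.38 V.
Since V_SD = 0.199 V < V_ov = 1.38 V, the device is in the triode region.
I_D = k_p [V_ov · V_SD − ½ V_SD²] = 7.6 × [1.38 × 0.199 − 0.5 × 0.199²] = 1.94 mA.

Triode; I_D = 1.94 mA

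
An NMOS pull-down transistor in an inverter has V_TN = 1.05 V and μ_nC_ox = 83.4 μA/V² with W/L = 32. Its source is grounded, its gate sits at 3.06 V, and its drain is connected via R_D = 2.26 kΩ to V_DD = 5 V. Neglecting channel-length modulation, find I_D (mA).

V_GS = V_G = 3.06 V, so V_ov = 3.06 − 1.05 = 2.01 V.
k_n = μ_nC_ox · (W/L) = 2.669 mA/V².
Assume saturation: I_D = ½ k_n V_ov² = 0.5 × 2.669 × 2.01² = 5.39 mA, giving V_DS = V_DD − I_D R_D = 5 − 5.39 × 2.26 = -7.18 V.
But -7.18 V < V_ov = 2.01 V, so the device is actually in triode.
In triode I_D = k_n[V_ov V_DS − ½ V_DS²] and I_D = (V_DD − V_DS)/R_D. Equating: 3.02 V_DS² − 13.12 V_DS + 5 = 0, giving V_DS = 0.422 V (the root below V_ov).
I_D = (5 − 0.422) / 2.26 = 2.03 mA.

I_D = 2.03 mA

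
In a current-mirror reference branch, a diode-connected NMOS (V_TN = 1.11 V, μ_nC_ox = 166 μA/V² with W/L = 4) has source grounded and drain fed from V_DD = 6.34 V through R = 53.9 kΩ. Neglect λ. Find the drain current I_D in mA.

I_D = 0.0875 mA

With gate tied to drain, V_GS = V_DS ≥ V_GS − V_TN, so the device is in saturation.
k_n = μ_nC_ox · (W/L) = 0.664 mA/V².
KCL at the drain: ½ k_n (V_GS − V_TN)² = (V_DD − V_GS)/R.
Let x = V_GS − 1.11. Then 17.9 x² + x − 5.23 = 0, giving x = 0.513 V (positive root), so V_GS = 1.62 V.
I_D = (V_DD − V_GS)/R = (6.34 − 1.62) / 53.9 = 0.0875 mA.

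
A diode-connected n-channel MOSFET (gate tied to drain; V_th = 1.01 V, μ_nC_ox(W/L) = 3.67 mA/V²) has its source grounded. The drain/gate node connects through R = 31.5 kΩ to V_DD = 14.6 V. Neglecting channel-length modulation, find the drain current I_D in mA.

With gate tied to drain, V_GS = V_DS ≥ V_GS − V_th, so the device is in saturation.
KCL at the drain: ½ k_n (V_GS − V_th)² = (V_DD − V_GS)/R.
Let x = V_GS − 1.01. Then 57.8 x² + x − 13.59 = 0, giving x = 0.476 V (positive root), so V_GS = 1.49 V.
I_D = (V_DD − V_GS)/R = (14.6 − 1.49) / 31.5 = 0.416 mA.

I_D = 0.416 mA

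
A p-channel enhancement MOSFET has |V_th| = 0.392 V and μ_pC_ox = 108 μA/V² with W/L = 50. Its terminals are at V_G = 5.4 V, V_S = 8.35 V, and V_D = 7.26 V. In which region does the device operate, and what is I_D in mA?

V_SG = V_S − V_G = 8.35 − 5.4 = 2.95 V; V_SD = V_S − V_D = 8.35 − 7.26 = 1.09 V.
k_p = μ_pC_ox · (W/L) = 5.4 mA/V².
V_ov = V_SG − |V_th| = 2.95 − 0.392 = 2.56 V.
Since V_SD = 1.09 V < V_ov = 2.56 V, the device is in the triode region.
I_D = k_p [V_ov · V_SD − ½ V_SD²] = 5.4 × [2.56 × 1.09 − 0.5 × 1.09²] = 11.8 mA.

Triode; I_D = 11.8 mA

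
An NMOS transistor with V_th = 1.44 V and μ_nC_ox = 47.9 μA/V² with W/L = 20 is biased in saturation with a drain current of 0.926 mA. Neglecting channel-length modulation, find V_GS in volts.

V_GS = 2.83 V

k_n = μ_nC_ox · (W/L) = 0.958 mA/V².
In saturation I_D = ½ k_n (V_GS − V_th)², so V_GS − V_th = √(2 I_D / k_n) = √(2 × 0.926 / 0.958) = 1.39 V.
V_GS = 1.44 + 1.39 = 2.83 V.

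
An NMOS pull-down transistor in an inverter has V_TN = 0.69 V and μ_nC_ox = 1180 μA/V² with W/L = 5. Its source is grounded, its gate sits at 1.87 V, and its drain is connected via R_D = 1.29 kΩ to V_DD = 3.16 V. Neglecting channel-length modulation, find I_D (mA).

V_GS = V_G = 1.87 V, so V_ov = 1.87 − 0.69 = 1.18 V.
k_n = μ_nC_ox · (W/L) = 5.9 mA/V².
Assume saturation: I_D = ½ k_n V_ov² = 0.5 × 5.9 × 1.18² = 4.11 mA, giving V_DS = V_DD − I_D R_D = 3.16 − 4.11 × 1.29 = -2.14 V.
But -2.14 V < V_ov = 1.18 V, so the device is actually in triode.
In triode I_D = k_n[V_ov V_DS − ½ V_DS²] and I_D = (V_DD − V_DS)/R_D. Equating: 3.81 V_DS² − 9.981 V_DS + 3.16 = 0, giving V_DS = 0.368 V (the root below V_ov).
I_D = (3.16 − 0.368) / 1.29 = 2.16 mA.

I_D = 2.16 mA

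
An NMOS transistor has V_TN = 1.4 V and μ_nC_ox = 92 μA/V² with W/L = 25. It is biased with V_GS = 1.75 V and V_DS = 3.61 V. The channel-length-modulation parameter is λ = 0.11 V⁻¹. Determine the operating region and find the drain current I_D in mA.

Saturation; I_D = 0.197 mA

k_n = μ_nC_ox · (W/L) = 2.3 mA/V².
V_ov = V_GS − V_TN = 1.75 − 1.4 = 0.35 V.
Since V_DS = 3.61 V ≥ V_ov = 0.35 V, the device is in saturation.
I_D = ½ k_n V_ov² (1 + λ V_DS) = 0.5 × 2.3 × 0.35² × (1 + 0.11 × 3.61) = 0.197 mA.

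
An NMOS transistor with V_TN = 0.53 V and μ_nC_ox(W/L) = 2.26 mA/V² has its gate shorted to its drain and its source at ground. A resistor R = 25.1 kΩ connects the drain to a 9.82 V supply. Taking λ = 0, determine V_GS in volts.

V_GS = 1.08 V

With gate tied to drain, V_GS = V_DS ≥ V_GS − V_TN, so the device is in saturation.
KCL at the drain: ½ k_n (V_GS − V_TN)² = (V_DD − V_GS)/R.
Let x = V_GS − 0.53. Then 28.4 x² + x − 9.29 = 0, giving x = 0.555 V (positive root), so V_GS = 1.08 V.
I_D = (V_DD − V_GS)/R = (9.82 − 1.08) / 25.1 = 0.348 mA.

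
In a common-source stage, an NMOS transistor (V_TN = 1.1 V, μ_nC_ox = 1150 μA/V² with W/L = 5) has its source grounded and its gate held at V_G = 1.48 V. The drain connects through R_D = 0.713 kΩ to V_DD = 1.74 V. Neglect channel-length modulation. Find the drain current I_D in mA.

I_D = 0.415 mA

V_GS = V_G = 1.48 V, so V_ov = 1.48 − 1.1 = 0.38 V.
k_n = μ_nC_ox · (W/L) = 5.75 mA/V².
Assume saturation: I_D = ½ k_n V_ov² = 0.5 × 5.75 × 0.38² = 0.415 mA, giving V_DS = V_DD − I_D R_D = 1.74 − 0.415 × 0.713 = 1.44 V.
V_DS = 1.44 V ≥ V_ov = 0.38 V, confirming saturation.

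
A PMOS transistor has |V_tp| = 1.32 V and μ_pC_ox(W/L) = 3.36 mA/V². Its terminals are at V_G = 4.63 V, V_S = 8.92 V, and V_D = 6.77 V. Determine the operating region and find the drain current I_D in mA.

V_SG = V_S − V_G = 8.92 − 4.63 = 4.29 V; V_SD = V_S − V_D = 8.92 − 6.77 = 2.15 V.
V_ov = V_SG − |V_tp| = 4.29 − 1.32 = 2.97 V.
Since V_SD = 2.15 V < V_ov = 2.97 V, the device is in the triode region.
I_D = k_p [V_ov · V_SD − ½ V_SD²] = 3.36 × [2.97 × 2.15 − 0.5 × 2.15²] = 13.7 mA.

Triode; I_D = 13.7 mA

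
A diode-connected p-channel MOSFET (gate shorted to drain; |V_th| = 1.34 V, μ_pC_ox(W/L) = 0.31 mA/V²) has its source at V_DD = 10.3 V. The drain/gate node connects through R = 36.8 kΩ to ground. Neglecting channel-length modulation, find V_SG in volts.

V_SG = 2.51 V

With gate tied to drain, V_SG = V_SD ≥ V_SG − |V_th|, so the device is in saturation.
KCL at the drain: ½ k_p (V_SG − |V_th|)² = (V_DD − V_SG)/R.
Let x = V_SG − 1.34. Then 5.7 x² + x − 8.96 = 0, giving x = 1.17 V (positive root), so V_SG = 2.51 V.
I_D = (V_DD − V_SG)/R = (10.3 − 2.51) / 36.8 = 0.212 mA.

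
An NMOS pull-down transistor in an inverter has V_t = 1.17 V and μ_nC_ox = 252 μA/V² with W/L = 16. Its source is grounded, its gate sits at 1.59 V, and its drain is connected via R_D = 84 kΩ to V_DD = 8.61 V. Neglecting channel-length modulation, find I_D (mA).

I_D = 0.102 mA

V_GS = V_G = 1.59 V, so V_ov = 1.59 − 1.17 = 0.42 V.
k_n = μ_nC_ox · (W/L) = 4.032 mA/V².
Assume saturation: I_D = ½ k_n V_ov² = 0.5 × 4.032 × 0.42² = 0.356 mA, giving V_DS = V_DD − I_D R_D = 8.61 − 0.356 × 84 = -21.3 V.
But -21.3 V < V_ov = 0.42 V, so the device is actually in triode.
In triode I_D = k_n[V_ov V_DS − ½ V_DS²] and I_D = (V_DD − V_DS)/R_D. Equating: 169 V_DS² − 143.2 V_DS + 8.61 = 0, giving V_DS = 0.0651 V (the root below V_ov).
I_D = (8.61 − 0.0651) / 84 = 0.102 mA.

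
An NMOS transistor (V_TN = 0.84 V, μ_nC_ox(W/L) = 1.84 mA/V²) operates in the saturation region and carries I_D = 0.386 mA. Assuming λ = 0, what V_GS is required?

V_GS = 1.49 V

In saturation I_D = ½ k_n (V_GS − V_TN)², so V_GS − V_TN = √(2 I_D / k_n) = √(2 × 0.386 / 1.84) = 0.648 V.
V_GS = 0.84 + 0.648 = 1.49 V.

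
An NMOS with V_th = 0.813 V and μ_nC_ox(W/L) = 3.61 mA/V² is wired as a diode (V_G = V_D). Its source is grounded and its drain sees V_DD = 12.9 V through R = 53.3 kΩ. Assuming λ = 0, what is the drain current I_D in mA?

I_D = 0.220 mA

With gate tied to drain, V_GS = V_DS ≥ V_GS − V_th, so the device is in saturation.
KCL at the drain: ½ k_n (V_GS − V_th)² = (V_DD − V_GS)/R.
Let x = V_GS − 0.813. Then 96.2 x² + x − 12.09 = 0, giving x = 0.349 V (positive root), so V_GS = 1.16 V.
I_D = (V_DD − V_GS)/R = (12.9 − 1.16) / 53.3 = 0.22 mA.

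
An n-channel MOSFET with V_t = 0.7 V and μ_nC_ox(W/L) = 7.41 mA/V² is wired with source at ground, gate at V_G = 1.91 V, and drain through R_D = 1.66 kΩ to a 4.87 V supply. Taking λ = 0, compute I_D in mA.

I_D = 2.72 mA

V_GS = V_G = 1.91 V, so V_ov = 1.91 − 0.7 = 1.21 V.
Assume saturation: I_D = ½ k_n V_ov² = 0.5 × 7.41 × 1.21² = 5.42 mA, giving V_DS = V_DD − I_D R_D = 4.87 − 5.42 × 1.66 = -4.13 V.
But -4.13 V < V_ov = 1.21 V, so the device is actually in triode.
In triode I_D = k_n[V_ov V_DS − ½ V_DS²] and I_D = (V_DD − V_DS)/R_D. Equating: 6.15 V_DS² − 15.88 V_DS + 4.87 = 0, giving V_DS = 0.356 V (the root below V_ov).
I_D = (4.87 − 0.356) / 1.66 = 2.72 mA.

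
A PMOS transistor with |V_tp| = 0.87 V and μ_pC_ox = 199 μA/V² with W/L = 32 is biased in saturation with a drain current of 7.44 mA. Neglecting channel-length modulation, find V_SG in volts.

V_SG = 2.40 V

k_p = μ_pC_ox · (W/L) = 6.368 mA/V².
In saturation I_D = ½ k_p (V_SG − |V_tp|)², so V_SG − |V_tp| = √(2 I_D / k_p) = √(2 × 7.44 / 6.368) = 1.53 V.
V_SG = 0.87 + 1.53 = 2.4 V.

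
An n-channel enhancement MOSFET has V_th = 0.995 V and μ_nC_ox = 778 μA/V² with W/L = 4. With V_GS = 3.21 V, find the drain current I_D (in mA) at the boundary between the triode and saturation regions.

I_D = 7.63 mA

At the boundary V_DS = V_ov = V_GS − V_th = 3.21 − 0.995 = 2.21 V.
k_n = μ_nC_ox · (W/L) = 3.112 mA/V².
I_D = ½ k_n V_ov² = 0.5 × 3.112 × 2.21² = 7.63 mA.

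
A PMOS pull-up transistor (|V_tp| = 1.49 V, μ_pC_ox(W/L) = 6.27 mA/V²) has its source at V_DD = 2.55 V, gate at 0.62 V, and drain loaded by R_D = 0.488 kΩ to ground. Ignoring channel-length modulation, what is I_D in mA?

V_SG = V_DD − V_G = 2.55 − 0.62 = 1.93 V, so V_ov = 1.93 − 1.49 = 0.44 V.
Assume saturation: I_D = ½ k_p V_ov² = 0.5 × 6.27 × 0.44² = 0.607 mA, giving V_SD = V_DD − I_D R_D = 2.55 − 0.607 × 0.488 = 2.25 V.
V_SD = 2.25 V ≥ V_ov = 0.44 V, confirming saturation.

I_D = 0.607 mA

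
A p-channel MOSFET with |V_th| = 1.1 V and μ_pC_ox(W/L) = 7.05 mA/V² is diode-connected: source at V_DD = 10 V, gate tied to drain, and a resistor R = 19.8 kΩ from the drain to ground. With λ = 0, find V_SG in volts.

With gate tied to drain, V_SG = V_SD ≥ V_SG − |V_th|, so the device is in saturation.
KCL at the drain: ½ k_p (V_SG − |V_th|)² = (V_DD − V_SG)/R.
Let x = V_SG − 1.1. Then 69.8 x² + x − 8.9 = 0, giving x = 0.35 V (positive root), so V_SG = 1.45 V.
I_D = (V_DD − V_SG)/R = (10 − 1.45) / 19.8 = 0.432 mA.

V_SG = 1.45 V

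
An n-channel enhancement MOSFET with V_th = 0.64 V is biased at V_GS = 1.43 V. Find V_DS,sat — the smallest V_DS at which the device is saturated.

The boundary between triode and saturation is V_DS = V_GS − V_th = V_ov.
V_ov = 1.43 − 0.64 = 0.79 V.

V_DS,sat = 0.790 V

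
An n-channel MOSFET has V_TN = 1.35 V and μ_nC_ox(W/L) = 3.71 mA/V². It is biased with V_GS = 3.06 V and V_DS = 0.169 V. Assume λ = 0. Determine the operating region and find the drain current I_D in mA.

V_ov = V_GS − V_TN = 3.06 − 1.35 = 1.71 V.
Since V_DS = 0.169 V < V_ov = 1.71 V, the device is in the triode region.
I_D = k_n [V_ov · V_DS − ½ V_DS²] = 3.71 × [1.71 × 0.169 − 0.5 × 0.169²] = 1.02 mA.

Triode; I_D = 1.02 mA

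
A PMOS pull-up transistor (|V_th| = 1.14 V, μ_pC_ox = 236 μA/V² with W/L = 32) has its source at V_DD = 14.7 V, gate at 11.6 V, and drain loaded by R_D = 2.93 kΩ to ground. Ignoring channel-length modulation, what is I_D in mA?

V_SG = V_DD − V_G = 14.7 − 11.6 = 3.1 V, so V_ov = 3.1 − 1.14 = 1.96 V.
k_p = μ_pC_ox · (W/L) = 7.552 mA/V².
Assume saturation: I_D = ½ k_p V_ov² = 0.5 × 7.552 × 1.96² = 14.5 mA, giving V_SD = V_DD − I_D R_D = 14.7 − 14.5 × 2.93 = -27.8 V.
But -27.8 V < V_ov = 1.96 V, so the device is actually in triode.
In triode I_D = k_p[V_ov V_SD − ½ V_SD²] and I_D = (V_DD − V_SD)/R_D. Equating: 11.1 V_SD² − 44.37 V_SD + 14.7 = 0, giving V_SD = 0.364 V (the root below V_ov).
I_D = (14.7 − 0.364) / 2.93 = 4.89 mA.

I_D = 4.89 mA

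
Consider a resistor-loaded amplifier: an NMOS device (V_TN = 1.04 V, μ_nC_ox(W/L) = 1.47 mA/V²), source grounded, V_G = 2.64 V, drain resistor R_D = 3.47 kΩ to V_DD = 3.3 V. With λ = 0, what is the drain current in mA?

I_D = 0.834 mA

V_GS = V_G = 2.64 V, so V_ov = 2.64 − 1.04 = 1.6 V.
Assume saturation: I_D = ½ k_n V_ov² = 0.5 × 1.47 × 1.6² = 1.88 mA, giving V_DS = V_DD − I_D R_D = 3.3 − 1.88 × 3.47 = -3.23 V.
But -3.23 V < V_ov = 1.6 V, so the device is actually in triode.
In triode I_D = k_n[V_ov V_DS − ½ V_DS²] and I_D = (V_DD − V_DS)/R_D. Equating: 2.55 V_DS² − 9.161 V_DS + 3.3 = 0, giving V_DS = 0.406 V (the root below V_ov).
I_D = (3.3 − 0.406) / 3.47 = 0.834 mA.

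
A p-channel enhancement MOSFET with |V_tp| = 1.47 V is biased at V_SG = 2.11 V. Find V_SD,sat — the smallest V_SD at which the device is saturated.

The boundary between triode and saturation is V_SD = V_SG − |V_tp| = V_ov.
V_ov = 2.11 − 1.47 = 0.64 V.

V_SD,sat = 0.640 V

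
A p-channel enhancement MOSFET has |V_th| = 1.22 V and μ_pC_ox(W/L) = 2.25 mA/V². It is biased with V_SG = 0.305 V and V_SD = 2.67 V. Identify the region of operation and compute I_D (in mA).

V_SG = 0.305 V < |V_th| = 1.22 V, so the transistor is in cutoff.

Cutoff; I_D = 0 mA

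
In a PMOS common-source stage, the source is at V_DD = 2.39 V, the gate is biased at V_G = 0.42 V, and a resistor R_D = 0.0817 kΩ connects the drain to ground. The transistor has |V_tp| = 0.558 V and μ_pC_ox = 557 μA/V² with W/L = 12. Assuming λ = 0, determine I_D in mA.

I_D = 6.66 mA

V_SG = V_DD − V_G = 2.39 − 0.42 = 1.97 V, so V_ov = 1.97 − 0.558 = 1.41 V.
k_p = μ_pC_ox · (W/L) = 6.684 mA/V².
Assume saturation: I_D = ½ k_p V_ov² = 0.5 × 6.684 × 1.41² = 6.66 mA, giving V_SD = V_DD − I_D R_D = 2.39 − 6.66 × 0.0817 = 1.85 V.
V_SD = 1.85 V ≥ V_ov = 1.41 V, confirming saturation.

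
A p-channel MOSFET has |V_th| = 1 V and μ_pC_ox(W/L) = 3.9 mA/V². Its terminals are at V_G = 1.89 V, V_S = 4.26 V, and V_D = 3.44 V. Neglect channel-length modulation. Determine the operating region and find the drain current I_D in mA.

Triode; I_D = 3.07 mA

V_SG = V_S − V_G = 4.26 − 1.89 = 2.37 V; V_SD = V_S − V_D = 4.26 − 3.44 = 0.82 V.
V_ov = V_SG − |V_th| = 2.37 − 1 = 1.37 V.
Since V_SD = 0.82 V < V_ov = 1.37 V, the device is in the triode region.
I_D = k_p [V_ov · V_SD − ½ V_SD²] = 3.9 × [1.37 × 0.82 − 0.5 × 0.82²] = 3.07 mA.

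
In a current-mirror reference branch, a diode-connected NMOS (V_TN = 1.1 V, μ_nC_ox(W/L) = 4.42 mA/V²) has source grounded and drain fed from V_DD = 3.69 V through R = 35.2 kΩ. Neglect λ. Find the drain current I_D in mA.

With gate tied to drain, V_GS = V_DS ≥ V_GS − V_TN, so the device is in saturation.
KCL at the drain: ½ k_n (V_GS − V_TN)² = (V_DD − V_GS)/R.
Let x = V_GS − 1.1. Then 77.8 x² + x − 2.59 = 0, giving x = 0.176 V (positive root), so V_GS = 1.28 V.
I_D = (V_DD − V_GS)/R = (3.69 − 1.28) / 35.2 = 0.0686 mA.

I_D = 0.0686 mA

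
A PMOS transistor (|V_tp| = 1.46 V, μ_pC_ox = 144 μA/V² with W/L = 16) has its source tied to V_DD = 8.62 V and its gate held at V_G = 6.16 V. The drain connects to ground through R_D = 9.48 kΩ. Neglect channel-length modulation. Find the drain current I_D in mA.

V_SG = V_DD − V_G = 8.62 − 6.16 = 2.46 V, so V_ov = 2.46 − 1.46 = 1 V.
k_p = μ_pC_ox · (W/L) = 2.304 mA/V².
Assume saturation: I_D = ½ k_p V_ov² = 0.5 × 2.304 × 1² = 1.15 mA, giving V_SD = V_DD − I_D R_D = 8.62 − 1.15 × 9.48 = -2.3 V.
But -2.3 V < V_ov = 1 V, so the device is actually in triode.
In triode I_D = k_p[V_ov V_SD − ½ V_SD²] and I_D = (V_DD − V_SD)/R_D. Equating: 10.9 V_SD² − 22.84 V_SD + 8.62 = 0, giving V_SD = 0.494 V (the root below V_ov).
I_D = (8.62 − 0.494) / 9.48 = 0.857 mA.

I_D = 0.857 mA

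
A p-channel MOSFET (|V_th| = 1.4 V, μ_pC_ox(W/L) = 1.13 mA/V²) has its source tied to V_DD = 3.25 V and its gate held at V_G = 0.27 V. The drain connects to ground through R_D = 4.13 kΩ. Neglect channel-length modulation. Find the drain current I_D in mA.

I_D = 0.680 mA

V_SG = V_DD − V_G = 3.25 − 0.27 = 2.98 V, so V_ov = 2.98 − 1.4 = 1.58 V.
Assume saturation: I_D = ½ k_p V_ov² = 0.5 × 1.13 × 1.58² = 1.41 mA, giving V_SD = V_DD − I_D R_D = 3.25 − 1.41 × 4.13 = -2.58 V.
But -2.58 V < V_ov = 1.58 V, so the device is actually in triode.
In triode I_D = k_p[V_ov V_SD − ½ V_SD²] and I_D = (V_DD − V_SD)/R_D. Equating: 2.33 V_SD² − 8.374 V_SD + 3.25 = 0, giving V_SD = 0.443 V (the root below V_ov).
I_D = (3.25 − 0.443) / 4.13 = 0.68 mA.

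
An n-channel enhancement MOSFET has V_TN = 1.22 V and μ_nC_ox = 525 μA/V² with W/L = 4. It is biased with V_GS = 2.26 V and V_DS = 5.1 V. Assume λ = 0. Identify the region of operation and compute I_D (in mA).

k_n = μ_nC_ox · (W/L) = 2.1 mA/V².
V_ov = V_GS − V_TN = 2.26 − 1.22 = 1.04 V.
Since V_DS = 5.1 V ≥ V_ov = 1.04 V, the device is in saturation.
I_D = ½ k_n V_ov² = 0.5 × 2.1 × 1.04² = 1.14 mA.

Saturation; I_D = 1.14 mA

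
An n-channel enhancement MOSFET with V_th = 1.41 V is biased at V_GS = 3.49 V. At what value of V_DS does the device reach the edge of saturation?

The boundary between triode and saturation is V_DS = V_GS − V_th = V_ov.
V_ov = 3.49 − 1.41 = 2.08 V.

V_DS,sat = 2.08 V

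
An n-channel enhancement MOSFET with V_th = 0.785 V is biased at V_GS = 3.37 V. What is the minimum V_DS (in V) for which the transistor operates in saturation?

V_DS,sat = 2.58 V

The boundary between triode and saturation is V_DS = V_GS − V_th = V_ov.
V_ov = 3.37 − 0.785 = 2.58 V.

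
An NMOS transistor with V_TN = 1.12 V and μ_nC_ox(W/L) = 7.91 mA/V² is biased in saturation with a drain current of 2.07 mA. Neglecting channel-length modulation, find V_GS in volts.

In saturation I_D = ½ k_n (V_GS − V_TN)², so V_GS − V_TN = √(2 I_D / k_n) = √(2 × 2.07 / 7.91) = 0.723 V.
V_GS = 1.12 + 0.723 = 1.84 V.

V_GS = 1.84 V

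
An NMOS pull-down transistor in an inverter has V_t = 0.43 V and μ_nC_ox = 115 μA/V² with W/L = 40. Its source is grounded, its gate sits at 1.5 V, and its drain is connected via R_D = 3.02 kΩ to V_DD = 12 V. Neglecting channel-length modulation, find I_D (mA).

I_D = 2.63 mA

V_GS = V_G = 1.5 V, so V_ov = 1.5 − 0.43 = 1.07 V.
k_n = μ_nC_ox · (W/L) = 4.6 mA/V².
Assume saturation: I_D = ½ k_n V_ov² = 0.5 × 4.6 × 1.07² = 2.63 mA, giving V_DS = V_DD − I_D R_D = 12 − 2.63 × 3.02 = 4.05 V.
V_DS = 4.05 V ≥ V_ov = 1.07 V, confirming saturation.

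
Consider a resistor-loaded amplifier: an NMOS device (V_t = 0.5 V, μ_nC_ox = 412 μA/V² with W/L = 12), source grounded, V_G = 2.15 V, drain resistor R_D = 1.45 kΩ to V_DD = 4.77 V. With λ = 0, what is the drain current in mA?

I_D = 3.00 mA

V_GS = V_G = 2.15 V, so V_ov = 2.15 − 0.5 = 1.65 V.
k_n = μ_nC_ox · (W/L) = 4.944 mA/V².
Assume saturation: I_D = ½ k_n V_ov² = 0.5 × 4.944 × 1.65² = 6.73 mA, giving V_DS = V_DD − I_D R_D = 4.77 − 6.73 × 1.45 = -4.99 V.
But -4.99 V < V_ov = 1.65 V, so the device is actually in triode.
In triode I_D = k_n[V_ov V_DS − ½ V_DS²] and I_D = (V_DD − V_DS)/R_D. Equating: 3.58 V_DS² − 12.83 V_DS + 4.77 = 0, giving V_DS = 0.421 V (the root below V_ov).
I_D = (4.77 − 0.421) / 1.45 = 3 mA.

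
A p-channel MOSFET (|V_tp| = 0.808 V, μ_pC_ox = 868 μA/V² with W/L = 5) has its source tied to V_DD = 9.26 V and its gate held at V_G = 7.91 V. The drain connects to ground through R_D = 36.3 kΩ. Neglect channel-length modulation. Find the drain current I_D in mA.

I_D = 0.252 mA

V_SG = V_DD − V_G = 9.26 − 7.91 = 1.35 V, so V_ov = 1.35 − 0.808 = 0.542 V.
k_p = μ_pC_ox · (W/L) = 4.34 mA/V².
Assume saturation: I_D = ½ k_p V_ov² = 0.5 × 4.34 × 0.542² = 0.637 mA, giving V_SD = V_DD − I_D R_D = 9.26 − 0.637 × 36.3 = -13.9 V.
But -13.9 V < V_ov = 0.542 V, so the device is actually in triode.
In triode I_D = k_p[V_ov V_SD − ½ V_SD²] and I_D = (V_DD − V_SD)/R_D. Equating: 78.8 V_SD² − 86.39 V_SD + 9.26 = 0, giving V_SD = 0.12 V (the root below V_ov).
I_D = (9.26 − 0.12) / 36.3 = 0.252 mA.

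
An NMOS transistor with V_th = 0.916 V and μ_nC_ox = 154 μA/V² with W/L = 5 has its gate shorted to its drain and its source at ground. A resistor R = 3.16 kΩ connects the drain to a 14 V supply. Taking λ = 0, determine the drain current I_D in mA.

I_D = 3.22 mA

With gate tied to drain, V_GS = V_DS ≥ V_GS − V_th, so the device is in saturation.
k_n = μ_nC_ox · (W/L) = 0.77 mA/V².
KCL at the drain: ½ k_n (V_GS − V_th)² = (V_DD − V_GS)/R.
Let x = V_GS − 0.916. Then 1.22 x² + x − 13.08 = 0, giving x = 2.89 V (positive root), so V_GS = 3.81 V.
I_D = (V_DD − V_GS)/R = (14 − 3.81) / 3.16 = 3.22 mA.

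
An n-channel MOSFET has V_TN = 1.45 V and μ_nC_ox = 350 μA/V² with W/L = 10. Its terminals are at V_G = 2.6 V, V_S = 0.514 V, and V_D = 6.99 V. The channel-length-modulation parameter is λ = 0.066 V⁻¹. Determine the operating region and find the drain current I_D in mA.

V_GS = V_G − V_S = 2.6 − 0.514 = 2.09 V; V_DS = V_D − V_S = 6.99 − 0.514 = 6.48 V.
k_n = μ_nC_ox · (W/L) = 3.5 mA/V².
V_ov = V_GS − V_TN = 2.09 − 1.45 = 0.636 V.
Since V_DS = 6.48 V ≥ V_ov = 0.636 V, the device is in saturation.
I_D = ½ k_n V_ov² (1 + λ V_DS) = 0.5 × 3.5 × 0.636² × (1 + 0.066 × 6.48) = 1.01 mA.

Saturation; I_D = 1.01 mA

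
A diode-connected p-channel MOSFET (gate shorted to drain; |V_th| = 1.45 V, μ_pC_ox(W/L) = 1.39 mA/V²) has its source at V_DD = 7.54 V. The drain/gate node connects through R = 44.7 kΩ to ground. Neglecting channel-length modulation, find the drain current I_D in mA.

I_D = 0.127 mA

With gate tied to drain, V_SG = V_SD ≥ V_SG − |V_th|, so the device is in saturation.
KCL at the drain: ½ k_p (V_SG − |V_th|)² = (V_DD − V_SG)/R.
Let x = V_SG − 1.45. Then 31.1 x² + x − 6.09 = 0, giving x = 0.427 V (positive root), so V_SG = 1.88 V.
I_D = (V_DD − V_SG)/R = (7.54 − 1.88) / 44.7 = 0.127 mA.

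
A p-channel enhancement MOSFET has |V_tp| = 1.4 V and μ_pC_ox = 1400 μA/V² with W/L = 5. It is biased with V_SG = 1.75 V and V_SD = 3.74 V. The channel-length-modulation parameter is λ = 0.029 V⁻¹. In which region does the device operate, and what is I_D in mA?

Saturation; I_D = 0.475 mA

k_p = μ_pC_ox · (W/L) = 7 mA/V².
V_ov = V_SG − |V_tp| = 1.75 − 1.4 = 0.35 V.
Since V_SD = 3.74 V ≥ V_ov = 0.35 V, the device is in saturation.
I_D = ½ k_p V_ov² (1 + λ V_SD) = 0.5 × 7 × 0.35² × (1 + 0.029 × 3.74) = 0.475 mA.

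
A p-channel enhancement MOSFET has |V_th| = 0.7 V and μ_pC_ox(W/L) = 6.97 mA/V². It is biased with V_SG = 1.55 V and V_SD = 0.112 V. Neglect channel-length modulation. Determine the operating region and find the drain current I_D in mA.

V_ov = V_SG − |V_th| = 1.55 − 0.7 = 0.85 V.
Since V_SD = 0.112 V < V_ov = 0.85 V, the device is in the triode region.
I_D = k_p [V_ov · V_SD − ½ V_SD²] = 6.97 × [0.85 × 0.112 − 0.5 × 0.112²] = 0.62 mA.

Triode; I_D = 0.620 mA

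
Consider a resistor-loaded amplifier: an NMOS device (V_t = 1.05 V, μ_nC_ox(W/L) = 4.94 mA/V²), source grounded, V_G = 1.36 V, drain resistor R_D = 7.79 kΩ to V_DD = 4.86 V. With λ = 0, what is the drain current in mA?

V_GS = V_G = 1.36 V, so V_ov = 1.36 − 1.05 = 0.31 V.
Assume saturation: I_D = ½ k_n V_ov² = 0.5 × 4.94 × 0.31² = 0.237 mA, giving V_DS = V_DD − I_D R_D = 4.86 − 0.237 × 7.79 = 3.01 V.
V_DS = 3.01 V ≥ V_ov = 0.31 V, confirming saturation.

I_D = 0.237 mA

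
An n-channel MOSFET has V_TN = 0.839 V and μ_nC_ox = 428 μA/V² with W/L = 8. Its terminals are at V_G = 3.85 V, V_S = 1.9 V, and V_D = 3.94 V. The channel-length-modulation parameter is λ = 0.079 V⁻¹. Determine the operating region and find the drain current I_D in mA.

V_GS = V_G − V_S = 3.85 − 1.9 = 1.95 V; V_DS = V_D − V_S = 3.94 − 1.9 = 2.04 V.
k_n = μ_nC_ox · (W/L) = 3.424 mA/V².
V_ov = V_GS − V_TN = 1.95 − 0.839 = 1.11 V.
Since V_DS = 2.04 V ≥ V_ov = 1.11 V, the device is in saturation.
I_D = ½ k_n V_ov² (1 + λ V_DS) = 0.5 × 3.424 × 1.11² × (1 + 0.079 × 2.04) = 2.45 mA.

Saturation; I_D = 2.45 mA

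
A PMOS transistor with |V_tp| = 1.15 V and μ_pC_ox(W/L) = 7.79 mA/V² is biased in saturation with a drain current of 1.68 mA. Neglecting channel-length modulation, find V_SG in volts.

V_SG = 1.81 V

In saturation I_D = ½ k_p (V_SG − |V_tp|)², so V_SG − |V_tp| = √(2 I_D / k_p) = √(2 × 1.68 / 7.79) = 0.657 V.
V_SG = 1.15 + 0.657 = 1.81 V.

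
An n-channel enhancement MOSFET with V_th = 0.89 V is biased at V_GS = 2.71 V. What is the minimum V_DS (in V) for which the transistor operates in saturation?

The boundary between triode and saturation is V_DS = V_GS − V_th = V_ov.
V_ov = 2.71 − 0.89 = 1.82 V.

V_DS,sat = 1.82 V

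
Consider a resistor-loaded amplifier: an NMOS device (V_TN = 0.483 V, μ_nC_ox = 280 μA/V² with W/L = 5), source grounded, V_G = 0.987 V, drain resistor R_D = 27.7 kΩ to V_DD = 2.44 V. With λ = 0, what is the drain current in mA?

I_D = 0.0832 mA

V_GS = V_G = 0.987 V, so V_ov = 0.987 − 0.483 = 0.504 V.
k_n = μ_nC_ox · (W/L) = 1.4 mA/V².
Assume saturation: I_D = ½ k_n V_ov² = 0.5 × 1.4 × 0.504² = 0.178 mA, giving V_DS = V_DD − I_D R_D = 2.44 − 0.178 × 27.7 = -2.49 V.
But -2.49 V < V_ov = 0.504 V, so the device is actually in triode.
In triode I_D = k_n[V_ov V_DS − ½ V_DS²] and I_D = (V_DD − V_DS)/R_D. Equating: 19.4 V_DS² − 20.55 V_DS + 2.44 = 0, giving V_DS = 0.136 V (the root below V_ov).
I_D = (2.44 − 0.136) / 27.7 = 0.0832 mA.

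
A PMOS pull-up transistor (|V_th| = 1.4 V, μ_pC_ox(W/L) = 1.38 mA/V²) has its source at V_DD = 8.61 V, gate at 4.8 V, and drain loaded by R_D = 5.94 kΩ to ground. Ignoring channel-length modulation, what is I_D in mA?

I_D = 1.37 mA

V_SG = V_DD − V_G = 8.61 − 4.8 = 3.81 V, so V_ov = 3.81 − 1.4 = 2.41 V.
Assume saturation: I_D = ½ k_p V_ov² = 0.5 × 1.38 × 2.41² = 4.01 mA, giving V_SD = V_DD − I_D R_D = 8.61 − 4.01 × 5.94 = -15.2 V.
But -15.2 V < V_ov = 2.41 V, so the device is actually in triode.
In triode I_D = k_p[V_ov V_SD − ½ V_SD²] and I_D = (V_DD − V_SD)/R_D. Equating: 4.1 V_SD² − 20.76 V_SD + 8.61 = 0, giving V_SD = 0.456 V (the root below V_ov).
I_D = (8.61 − 0.456) / 5.94 = 1.37 mA.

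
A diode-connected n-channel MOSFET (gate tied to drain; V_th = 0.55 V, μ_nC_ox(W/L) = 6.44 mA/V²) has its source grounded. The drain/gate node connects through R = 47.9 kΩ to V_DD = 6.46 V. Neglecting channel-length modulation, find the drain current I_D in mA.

With gate tied to drain, V_GS = V_DS ≥ V_GS − V_th, so the device is in saturation.
KCL at the drain: ½ k_n (V_GS − V_th)² = (V_DD − V_GS)/R.
Let x = V_GS − 0.55. Then 154 x² + x − 5.91 = 0, giving x = 0.193 V (positive root), so V_GS = 0.743 V.
I_D = (V_DD − V_GS)/R = (6.46 − 0.743) / 47.9 = 0.119 mA.

I_D = 0.119 mA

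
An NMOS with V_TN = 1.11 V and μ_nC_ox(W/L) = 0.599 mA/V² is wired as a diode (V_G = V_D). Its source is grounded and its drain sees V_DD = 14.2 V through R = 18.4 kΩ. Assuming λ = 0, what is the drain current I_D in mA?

With gate tied to drain, V_GS = V_DS ≥ V_GS − V_TN, so the device is in saturation.
KCL at the drain: ½ k_n (V_GS − V_TN)² = (V_DD − V_GS)/R.
Let x = V_GS − 1.11. Then 5.51 x² + x − 13.09 = 0, giving x = 1.45 V (positive root), so V_GS = 2.56 V.
I_D = (V_DD − V_GS)/R = (14.2 − 2.56) / 18.4 = 0.632 mA.

I_D = 0.632 mA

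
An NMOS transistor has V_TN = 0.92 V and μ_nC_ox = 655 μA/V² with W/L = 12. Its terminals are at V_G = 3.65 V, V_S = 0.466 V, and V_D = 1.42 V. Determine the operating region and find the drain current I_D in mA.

Triode; I_D = 13.4 mA

V_GS = V_G − V_S = 3.65 − 0.466 = 3.18 V; V_DS = V_D − V_S = 1.42 − 0.466 = 0.954 V.
k_n = μ_nC_ox · (W/L) = 7.86 mA/V².
V_ov = V_GS − V_TN = 3.18 − 0.92 = 2.26 V.
Since V_DS = 0.954 V < V_ov = 2.26 V, the device is in the triode region.
I_D = k_n [V_ov · V_DS − ½ V_DS²] = 7.86 × [2.26 × 0.954 − 0.5 × 0.954²] = 13.4 mA.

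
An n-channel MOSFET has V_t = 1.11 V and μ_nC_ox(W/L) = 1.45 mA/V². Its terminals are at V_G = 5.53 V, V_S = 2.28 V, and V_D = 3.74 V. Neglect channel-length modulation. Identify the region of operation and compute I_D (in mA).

Triode; I_D = 2.98 mA

V_GS = V_G − V_S = 5.53 − 2.28 = 3.25 V; V_DS = V_D − V_S = 3.74 − 2.28 = 1.46 V.
V_ov = V_GS − V_t = 3.25 − 1.11 = 2.14 V.
Since V_DS = 1.46 V < V_ov = 2.14 V, the device is in the triode region.
I_D = k_n [V_ov · V_DS − ½ V_DS²] = 1.45 × [2.14 × 1.46 − 0.5 × 1.46²] = 2.98 mA.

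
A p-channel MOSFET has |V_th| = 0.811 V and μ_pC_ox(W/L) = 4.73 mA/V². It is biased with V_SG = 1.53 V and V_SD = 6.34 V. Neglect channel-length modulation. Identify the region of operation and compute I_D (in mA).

V_ov = V_SG − |V_th| = 1.53 − 0.811 = 0.719 V.
Since V_SD = 6.34 V ≥ V_ov = 0.719 V, the device is in saturation.
I_D = ½ k_p V_ov² = 0.5 × 4.73 × 0.719² = 1.22 mA.

Saturation; I_D = 1.22 mA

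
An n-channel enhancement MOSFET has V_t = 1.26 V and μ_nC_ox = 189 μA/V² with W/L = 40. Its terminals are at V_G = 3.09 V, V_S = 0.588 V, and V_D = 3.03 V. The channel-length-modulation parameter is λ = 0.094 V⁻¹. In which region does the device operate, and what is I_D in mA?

Saturation; I_D = 7.17 mA

V_GS = V_G − V_S = 3.09 − 0.588 = 2.5 V; V_DS = V_D − V_S = 3.03 − 0.588 = 2.44 V.
k_n = μ_nC_ox · (W/L) = 7.56 mA/V².
V_ov = V_GS − V_t = 2.5 − 1.26 = 1.24 V.
Since V_DS = 2.44 V ≥ V_ov = 1.24 V, the device is in saturation.
I_D = ½ k_n V_ov² (1 + λ V_DS) = 0.5 × 7.56 × 1.24² × (1 + 0.094 × 2.44) = 7.17 mA.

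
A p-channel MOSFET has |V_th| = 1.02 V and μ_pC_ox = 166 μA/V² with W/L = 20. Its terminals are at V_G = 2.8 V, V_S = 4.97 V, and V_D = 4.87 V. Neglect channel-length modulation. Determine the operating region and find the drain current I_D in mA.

V_SG = V_S − V_G = 4.97 − 2.8 = 2.17 V; V_SD = V_S − V_D = 4.97 − 4.87 = 0.1 V.
k_p = μ_pC_ox · (W/L) = 3.32 mA/V².
V_ov = V_SG − |V_th| = 2.17 − 1.02 = 1.15 V.
Since V_SD = 0.1 V < V_ov = 1.15 V, the device is in the triode region.
I_D = k_p [V_ov · V_SD − ½ V_SD²] = 3.32 × [1.15 × 0.1 − 0.5 × 0.1²] = 0.365 mA.

Triode; I_D = 0.365 mA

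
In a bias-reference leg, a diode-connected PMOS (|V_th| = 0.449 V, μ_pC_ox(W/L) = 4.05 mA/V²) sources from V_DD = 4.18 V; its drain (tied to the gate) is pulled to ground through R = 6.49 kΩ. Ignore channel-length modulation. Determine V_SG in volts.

V_SG = 0.945 V

With gate tied to drain, V_SG = V_SD ≥ V_SG − |V_th|, so the device is in saturation.
KCL at the drain: ½ k_p (V_SG − |V_th|)² = (V_DD − V_SG)/R.
Let x = V_SG − 0.449. Then 13.1 x² + x − 3.731 = 0, giving x = 0.496 V (positive root), so V_SG = 0.945 V.
I_D = (V_DD − V_SG)/R = (4.18 − 0.945) / 6.49 = 0.498 mA.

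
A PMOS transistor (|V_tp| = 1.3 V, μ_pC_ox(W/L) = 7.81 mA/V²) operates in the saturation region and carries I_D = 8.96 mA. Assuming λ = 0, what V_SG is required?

In saturation I_D = ½ k_p (V_SG − |V_tp|)², so V_SG − |V_tp| = √(2 I_D / k_p) = √(2 × 8.96 / 7.81) = 1.51 V.
V_SG = 1.3 + 1.51 = 2.81 V.

V_SG = 2.81 V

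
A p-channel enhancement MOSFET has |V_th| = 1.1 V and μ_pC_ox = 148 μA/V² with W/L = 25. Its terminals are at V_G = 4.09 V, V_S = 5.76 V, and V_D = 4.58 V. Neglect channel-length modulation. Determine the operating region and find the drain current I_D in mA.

Saturation; I_D = 0.601 mA

V_SG = V_S − V_G = 5.76 − 4.09 = 1.67 V; V_SD = V_S − V_D = 5.76 − 4.58 = 1.18 V.
k_p = μ_pC_ox · (W/L) = 3.7 mA/V².
V_ov = V_SG − |V_th| = 1.67 − 1.1 = 0.57 V.
Since V_SD = 1.18 V ≥ V_ov = 0.57 V, the device is in saturation.
I_D = ½ k_p V_ov² = 0.5 × 3.7 × 0.57² = 0.601 mA.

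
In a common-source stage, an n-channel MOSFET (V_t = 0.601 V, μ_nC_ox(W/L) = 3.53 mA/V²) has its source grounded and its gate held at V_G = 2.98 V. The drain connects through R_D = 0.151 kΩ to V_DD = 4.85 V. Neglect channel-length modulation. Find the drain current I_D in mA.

V_GS = V_G = 2.98 V, so V_ov = 2.98 − 0.601 = 2.38 V.
Assume saturation: I_D = ½ k_n V_ov² = 0.5 × 3.53 × 2.38² = 9.99 mA, giving V_DS = V_DD − I_D R_D = 4.85 − 9.99 × 0.151 = 3.34 V.
V_DS = 3.34 V ≥ V_ov = 2.38 V, confirming saturation.

I_D = 9.99 mA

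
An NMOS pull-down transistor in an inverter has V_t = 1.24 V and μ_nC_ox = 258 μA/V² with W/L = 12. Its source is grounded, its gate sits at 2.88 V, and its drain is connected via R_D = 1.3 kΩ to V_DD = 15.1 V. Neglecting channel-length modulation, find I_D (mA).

V_GS = V_G = 2.88 V, so V_ov = 2.88 − 1.24 = 1.64 V.
k_n = μ_nC_ox · (W/L) = 3.096 mA/V².
Assume saturation: I_D = ½ k_n V_ov² = 0.5 × 3.096 × 1.64² = 4.16 mA, giving V_DS = V_DD − I_D R_D = 15.1 − 4.16 × 1.3 = 9.69 V.
V_DS = 9.69 V ≥ V_ov = 1.64 V, confirming saturation.

I_D = 4.16 mA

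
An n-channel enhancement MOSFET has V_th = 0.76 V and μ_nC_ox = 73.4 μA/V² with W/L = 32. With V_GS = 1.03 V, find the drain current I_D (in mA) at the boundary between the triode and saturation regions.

I_D = 0.0856 mA

At the boundary V_DS = V_ov = V_GS − V_th = 1.03 − 0.76 = 0.27 V.
k_n = μ_nC_ox · (W/L) = 2.349 mA/V².
I_D = ½ k_n V_ov² = 0.5 × 2.349 × 0.27² = 0.0856 mA.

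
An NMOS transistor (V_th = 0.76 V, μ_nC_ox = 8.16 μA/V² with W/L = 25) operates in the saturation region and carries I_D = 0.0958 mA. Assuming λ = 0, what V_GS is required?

k_n = μ_nC_ox · (W/L) = 0.204 mA/V².
In saturation I_D = ½ k_n (V_GS − V_th)², so V_GS − V_th = √(2 I_D / k_n) = √(2 × 0.0958 / 0.204) = 0.969 V.
V_GS = 0.76 + 0.969 = 1.73 V.

V_GS = 1.73 V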